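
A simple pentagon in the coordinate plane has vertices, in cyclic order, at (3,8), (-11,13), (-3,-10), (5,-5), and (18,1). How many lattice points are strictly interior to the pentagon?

287

By the shoelace formula, twice the signed area is |(3·13 − (-11)·8) + ((-11)·(-10) − (-3)·13) + ((-3)·(-5) − 5·(-10)) + (5·1 − 18·(-5)) + (18·8 − 3·1)| = 577, so the area is 577/2.
Summing gcd(|Δx|,|Δy|) over the edges gives the boundary count: gcd(14,5) + gcd(8,23) + gcd(8,5) + gcd(13,6) + gcd(15,7) = 1+1+1+1+1 = 5.
Pick's theorem gives I = A − B/2 + 1 = 577/2 − 5/2 + 1 = 287.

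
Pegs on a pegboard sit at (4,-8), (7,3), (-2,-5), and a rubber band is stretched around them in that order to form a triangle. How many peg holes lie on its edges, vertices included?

Along each edge there are gcd(|Δx|,|Δy|)+1 lattice points, so counting each shared vertex once the boundary has gcd(3,11) + gcd(9,8) + gcd(6,3) = 1+1+3 = 5.

5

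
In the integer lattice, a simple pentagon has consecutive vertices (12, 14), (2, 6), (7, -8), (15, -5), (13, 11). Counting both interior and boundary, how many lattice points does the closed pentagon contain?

By the shoelace formula, twice the signed area is |(12·6 − 2·14) + (2·(-8) − 7·6) + (7·(-5) − 15·(-8)) + (15·11 − 13·(-5)) + (13·14 − 12·11)| = 351, so the area is 351/2.
The number of boundary lattice points is Σ gcd(|Δx|,|Δy|) = gcd(10,8) + gcd(5,14) + gcd(8,3) + gcd(2,16) + gcd(1,3) = 2+1+1+2+1 = 7.
Pick's theorem gives I = A − B/2 + 1 = 351/2 − 7/2 + 1 = 173, so the closed region contains I + B = 173 + 7 = 180 lattice points.

180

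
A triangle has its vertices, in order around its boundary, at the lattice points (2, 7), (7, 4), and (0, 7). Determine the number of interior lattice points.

2

Using the shoelace formula, 2A = |(2·4 − 7·7) + (7·7 − 0·4) + (0·7 − 2·7)| = 6, so the area is 3.
Summing gcd(|Δx|,|Δy|) over the edges gives the boundary count: gcd(5,3) + gcd(7,3) + gcd(2,0) = 1+1+2 = 4.
By Pick's theorem A = I + B/2 − 1, so I = 3 − 4/2 + 1 = 2.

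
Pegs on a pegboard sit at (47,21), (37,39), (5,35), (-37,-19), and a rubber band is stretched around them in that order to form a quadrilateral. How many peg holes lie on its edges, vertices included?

Summing gcd(|Δx|,|Δy|) over the edges gives the boundary count: gcd(10,18) + gcd(32,4) + gcd(42,54) + gcd(84,40) = 2+4+6+4 = 16.

16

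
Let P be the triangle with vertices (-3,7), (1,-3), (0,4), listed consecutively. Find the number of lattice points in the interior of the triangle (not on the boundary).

By the shoelace formula, twice the signed area is |((-3)·(-3) − 1·7) + (1·4 − 0·(-3)) + (0·7 − (-3)·4)| = 18, so the area is 9.
Along each edge there are gcd(|Δx|,|Δy|)+1 lattice points, so counting each shared vertex once the boundary has gcd(4,10) + gcd(1,7) + gcd(3,3) = 2+1+3 = 6.
Pick's theorem gives I = A − B/2 + 1 = 9 − 6/2 + 1 = 7.

7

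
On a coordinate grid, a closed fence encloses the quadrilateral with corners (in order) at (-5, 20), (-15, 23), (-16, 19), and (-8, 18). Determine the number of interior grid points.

By the shoelace formula, twice the signed area is |[(-5)·23 − (-15)·20] + [(-15)·19 − (-16)·23] + [(-16)·18 − (-8)·19] + [(-8)·20 − (-5)·18]| = 62, so the area is 31.
The number of boundary lattice points is Σ gcd(|Δx|,|Δy|) = gcd(10,3) + gcd(1,4) + gcd(8,1) + gcd(3,2) = 1+1+1+1 = 4.
Pick's theorem gives I = A − B/2 + 1 = 31 − 4/2 + 1 = 30.

30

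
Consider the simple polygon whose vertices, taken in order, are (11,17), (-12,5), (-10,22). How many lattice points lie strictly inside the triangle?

183

By the shoelace formula, twice the signed area is |(11·5 − (-12)·17) + ((-12)·22 − (-10)·5) + ((-10)·17 − 11·22)| = 367, so the area is 183.5.
The number of boundary lattice points is Σ gcd(|Δx|,|Δy|) = gcd(23,12) + gcd(2,17) + gcd(21,5) = 1+1+1 = 3.
Pick's theorem gives I = A − B/2 + 1 = 183.5 − 3/2 + 1 = 183.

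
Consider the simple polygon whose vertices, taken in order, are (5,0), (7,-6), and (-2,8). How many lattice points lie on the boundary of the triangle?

The number of boundary lattice points is Σ gcd(|Δx|,|Δy|) = gcd(2,6) + gcd(9,14) + gcd(7,8) = 2+1+1 = 4.

4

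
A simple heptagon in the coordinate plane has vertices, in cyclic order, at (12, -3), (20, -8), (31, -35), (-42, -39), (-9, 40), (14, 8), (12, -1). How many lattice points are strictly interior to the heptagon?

2979

Using the shoelace formula, 2A = |[12·(-8) − 20·(-3)] + [20·(-35) − 31·(-8)] + [31·(-39) − (-42)·(-35)] + [(-42)·40 − (-9)·(-39)] + [(-9)·8 − 14·40] + [14·(-1) − 12·8] + [12·(-3) − 12·(-1)]| = 5964, so the area is 2982.
Summing gcd(|Δx|,|Δy|) over the edges gives the boundary count: gcd(8,5) + gcd(11,27) + gcd(73,4) + gcd(33,79) + gcd(23,32) + gcd(2,9) + gcd(0,2) = 1+1+1+1+1+1+2 = 8.
Pick's theorem gives I = A − B/2 + 1 = 2982 − 8/2 + 1 = 2979.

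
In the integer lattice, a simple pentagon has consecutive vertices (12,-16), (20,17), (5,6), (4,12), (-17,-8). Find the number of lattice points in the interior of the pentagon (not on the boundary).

The shoelace formula gives twice the area as |[12·17 − 20·(-16)] + [20·6 − 5·17] + [5·12 − 4·6] + [4·(-8) − (-17)·12] + [(-17)·(-16) − 12·(-8)]| = 1135, so the area is 567.5.
Along each edge there are gcd(|Δx|,|Δy|)+1 lattice points, so counting each shared vertex once the boundary has gcd(8,33) + gcd(15,11) + gcd(1,6) + gcd(21,20) + gcd(29,8) = 1+1+1+1+1 = 5.
Pick's theorem gives I = A − B/2 + 1 = 567.5 − 5/2 + 1 = 566.

566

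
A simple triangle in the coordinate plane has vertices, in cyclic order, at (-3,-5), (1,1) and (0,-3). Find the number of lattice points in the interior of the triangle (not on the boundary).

4

By the shoelace formula, twice the signed area is |[(-3)·1 − 1·(-5)] + [1·(-3) − 0·1] + [0·(-5) − (-3)·(-3)]| = 10, so the area is 5.
The number of boundary lattice points is Σ gcd(|Δx|,|Δy|) = gcd(4,6) + gcd(1,4) + gcd(3,2) = 2+1+1 = 4.
Pick's theorem gives I = A − B/2 + 1 = 5 − 4/2 + 1 = 4.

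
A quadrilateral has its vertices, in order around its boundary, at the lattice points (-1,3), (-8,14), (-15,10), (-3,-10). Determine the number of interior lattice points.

148

The shoelace formula gives twice the area as |((-1)·14 − (-8)·3) + ((-8)·10 − (-15)·14) + ((-15)·(-10) − (-3)·10) + ((-3)·3 − (-1)·(-10))| = 301, so the area is 301/2.
Summing gcd(|Δx|,|Δy|) over the edges gives the boundary count: gcd(7,11) + gcd(7,4) + gcd(12,20) + gcd(2,13) = 1+1+4+1 = 7.
Pick's theorem gives I = A − B/2 + 1 = 301/2 − 7/2 + 1 = 148.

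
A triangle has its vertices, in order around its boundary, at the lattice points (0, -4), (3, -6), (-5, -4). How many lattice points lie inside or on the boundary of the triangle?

The shoelace formula gives twice the area as |[0·(-6) − 3·(-4)] + [3·(-4) − (-5)·(-6)] + [(-5)·(-4) − 0·(-4)]| = 10, so the area is 5.
Along each edge there are gcd(|Δx|,|Δy|)+1 lattice points, so counting each shared vertex once the boundary has gcd(3,2) + gcd(8,2) + gcd(5,0) = 1+2+5 = 8.
Pick's theorem gives I = A − B/2 + 1 = 5 − 8/2 + 1 = 2, so the closed region contains I + B = 2 + 8 = 10 lattice points.

10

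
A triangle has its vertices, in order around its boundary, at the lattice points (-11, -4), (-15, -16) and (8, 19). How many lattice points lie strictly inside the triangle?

66

Using the shoelace formula, 2A = |((-11)·(-16) − (-15)·(-4)) + ((-15)·19 − 8·(-16)) + (8·(-4) − (-11)·19)| = 136, so the area is 68.
Summing gcd(|Δx|,|Δy|) over the edges gives the boundary count: gcd(4,12) + gcd(23,35) + gcd(19,23) = 4+1+1 = 6.
Pick's theorem gives I = A − B/2 + 1 = 68 − 6/2 + 1 = 66.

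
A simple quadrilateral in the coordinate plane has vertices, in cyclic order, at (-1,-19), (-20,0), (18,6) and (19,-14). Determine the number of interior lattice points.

608

By the shoelace formula, twice the signed area is |((-1)·0 − (-20)·(-19)) + ((-20)·6 − 18·0) + (18·(-14) − 19·6) + (19·(-19) − (-1)·(-14))| = 1241, so the area is 1241/2.
Summing gcd(|Δx|,|Δy|) over the edges gives the boundary count: gcd(19,19) + gcd(38,6) + gcd(1,20) + gcd(20,5) = 19+2+1+5 = 27.
Pick's theorem gives I = A − B/2 + 1 = 1241/2 − 27/2 + 1 = 608.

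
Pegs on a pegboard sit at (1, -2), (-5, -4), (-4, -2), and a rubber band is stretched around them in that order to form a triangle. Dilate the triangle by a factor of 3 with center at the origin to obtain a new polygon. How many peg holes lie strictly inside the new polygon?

34

By the shoelace formula, twice the signed area is |[1·(-4) − (-5)·(-2)] + [(-5)·(-2) − (-4)·(-4)] + [(-4)·(-2) − 1·(-2)]| = 10, so the area is 5.
The number of boundary lattice points is Σ gcd(|Δx|,|Δy|) = gcd(6,2) + gcd(1,2) + gcd(5,0) = 2+1+5 = 8.
Scaling by 3 multiplies the area by 3² = 9 (so the new area is 45) and multiplies the boundary lattice-point count by 3, giving 24.
By Pick's theorem, the interior count of the dilated polygon is 45 − 24/2 + 1 = 34.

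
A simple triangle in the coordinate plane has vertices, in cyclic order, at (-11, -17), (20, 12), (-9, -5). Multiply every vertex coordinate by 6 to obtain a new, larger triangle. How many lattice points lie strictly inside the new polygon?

Using the shoelace formula, 2A = |((-11)·12 − 20·(-17)) + (20·(-5) − (-9)·12) + ((-9)·(-17) − (-11)·(-5))| = 314, so the area is 157.
Summing gcd(|Δx|,|Δy|) over the edges gives the boundary count: gcd(31,29) + gcd(29,17) + gcd(2,12) = 1+1+2 = 4.
Scaling by 6 multiplies the area by 6² = 36 (so the new area is 5652) and multiplies the boundary lattice-point count by 6, giving 24.
By Pick's theorem, the interior count of the dilated polygon is 5652 − 24/2 + 1 = 5641.

5641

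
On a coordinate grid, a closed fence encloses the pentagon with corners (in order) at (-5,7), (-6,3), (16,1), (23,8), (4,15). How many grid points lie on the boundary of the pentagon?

12

Summing gcd(|Δx|,|Δy|) over the edges gives the boundary count: gcd(1,4) + gcd(22,2) + gcd(7,7) + gcd(19,7) + gcd(9,8) = 1+2+7+1+1 = 12.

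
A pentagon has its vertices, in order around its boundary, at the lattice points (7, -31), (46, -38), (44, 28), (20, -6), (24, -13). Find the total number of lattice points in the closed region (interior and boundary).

Using the shoelace formula, 2A = |(7·(-38) − 46·(-31)) + (46·28 − 44·(-38)) + (44·(-6) − 20·28) + (20·(-13) − 24·(-6)) + (24·(-31) − 7·(-13))| = 2527, so the area is 2527/2.
The number of boundary lattice points is Σ gcd(|Δx|,|Δy|) = gcd(39,7) + gcd(2,66) + gcd(24,34) + gcd(4,7) + gcd(17,18) = 1+2+2+1+1 = 7.
Pick's theorem gives I = A − B/2 + 1 = 2527/2 − 7/2 + 1 = 1261, so the closed region contains I + B = 1261 + 7 = 1268 lattice points.

1268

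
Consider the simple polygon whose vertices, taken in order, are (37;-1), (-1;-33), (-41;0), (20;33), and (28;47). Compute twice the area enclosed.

The shoelace formula gives twice the area as |[37·(-33) − (-1)·(-1)] + [(-1)·0 − (-41)·(-33)] + [(-41)·33 − 20·0] + [20·47 − 28·33] + [28·(-1) − 37·47]| = 5679, so the area is 2839.5.

5679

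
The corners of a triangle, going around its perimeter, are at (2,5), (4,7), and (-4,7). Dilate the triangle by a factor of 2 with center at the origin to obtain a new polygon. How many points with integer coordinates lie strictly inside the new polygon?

21

By the shoelace formula, twice the signed area is |(2·7 − 4·5) + (4·7 − (-4)·7) + ((-4)·5 − 2·7)| = 16, so the area is 8.
Along each edge there are gcd(|Δx|,|Δy|)+1 lattice points, so counting each shared vertex once the boundary has gcd(2,2) + gcd(8,0) + gcd(6,2) = 2+8+2 = 12.
Scaling by 2 multiplies the area by 2² = 4 (so the new area is 32) and multiplies the boundary lattice-point count by 2, giving 24.
By Pick's theorem, the interior count of the dilated polygon is 32 − 24/2 + 1 = 21.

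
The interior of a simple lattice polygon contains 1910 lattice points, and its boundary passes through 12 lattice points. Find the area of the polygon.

1915

By Pick's theorem, A = I + B/2 − 1 = 1910 + 12/2 − 1 = 1915.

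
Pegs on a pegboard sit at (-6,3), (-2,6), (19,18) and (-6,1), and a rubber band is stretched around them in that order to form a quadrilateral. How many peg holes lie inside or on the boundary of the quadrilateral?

By the shoelace formula, twice the signed area is |((-6)·6 − (-2)·3) + ((-2)·18 − 19·6) + (19·1 − (-6)·18) + ((-6)·3 − (-6)·1)| = 65, so the area is 32.5.
Along each edge there are gcd(|Δx|,|Δy|)+1 lattice points, so counting each shared vertex once the boundary has gcd(4,3) + gcd(21,12) + gcd(25,17) + gcd(0,2) = 1+3+1+2 = 7.
Pick's theorem gives I = A − B/2 + 1 = 32.5 − 7/2 + 1 = 30, so the closed region contains I + B = 30 + 7 = 37 lattice points.

37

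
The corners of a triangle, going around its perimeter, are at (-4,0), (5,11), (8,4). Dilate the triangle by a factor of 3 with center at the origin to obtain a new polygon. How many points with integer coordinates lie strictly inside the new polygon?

Using the shoelace formula, 2A = |[(-4)·11 − 5·0] + [5·4 − 8·11] + [8·0 − (-4)·4]| = 96, so the area is 48.
Summing gcd(|Δx|,|Δy|) over the edges gives the boundary count: gcd(9,11) + gcd(3,7) + gcd(12,4) = 1+1+4 = 6.
Scaling by 3 multiplies the area by 3² = 9 (so the new area is 432) and multiplies the boundary lattice-point count by 3, giving 18.
By Pick's theorem, the interior count of the dilated polygon is 432 − 18/2 + 1 = 424.

424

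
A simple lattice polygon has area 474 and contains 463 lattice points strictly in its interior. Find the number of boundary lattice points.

24

Pick's theorem gives A = I + B/2 − 1, so B = 2(A − I + 1) = 2(474 − 463 + 1) = 24.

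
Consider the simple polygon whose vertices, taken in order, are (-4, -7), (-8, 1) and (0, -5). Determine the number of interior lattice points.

Using the shoelace formula, 2A = |[(-4)·1 − (-8)·(-7)] + [(-8)·(-5) − 0·1] + [0·(-7) − (-4)·(-5)]| = 40, so the area is 20.
Summing gcd(|Δx|,|Δy|) over the edges gives the boundary count: gcd(4,8) + gcd(8,6) + gcd(4,2) = 4+2+2 = 8.
By Pick's theorem A = I + B/2 − 1, so I = 20 − 8/2 + 1 = 17.

17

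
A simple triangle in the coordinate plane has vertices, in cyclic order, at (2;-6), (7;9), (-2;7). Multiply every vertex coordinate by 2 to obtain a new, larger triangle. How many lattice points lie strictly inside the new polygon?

Using the shoelace formula, 2A = |(2·9 − 7·(-6)) + (7·7 − (-2)·9) + ((-2)·(-6) − 2·7)| = 125, so the area is 125/2.
Summing gcd(|Δx|,|Δy|) over the edges gives the boundary count: gcd(5,15) + gcd(9,2) + gcd(4,13) = 5+1+1 = 7.
Scaling by 2 multiplies the area by 2² = 4 (so the new area is 250) and multiplies the boundary lattice-point count by 2, giving 14.
By Pick's theorem, the interior count of the dilated polygon is 250 − 14/2 + 1 = 244.

244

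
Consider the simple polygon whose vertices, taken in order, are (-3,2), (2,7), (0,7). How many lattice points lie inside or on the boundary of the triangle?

Using the shoelace formula, 2A = |((-3)·7 − 2·2) + (2·7 − 0·7) + (0·2 − (-3)·7)| = 10, so the area is 5.
Summing gcd(|Δx|,|Δy|) over the edges gives the boundary count: gcd(5,5) + gcd(2,0) + gcd(3,5) = 5+2+1 = 8.
Pick's theorem gives I = A − B/2 + 1 = 5 − 8/2 + 1 = 2, so the closed region contains I + B = 2 + 8 = 10 lattice points.

10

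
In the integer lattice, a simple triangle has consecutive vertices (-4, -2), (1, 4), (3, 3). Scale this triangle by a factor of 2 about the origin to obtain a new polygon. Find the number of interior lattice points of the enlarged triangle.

32

The shoelace formula gives twice the area as |((-4)·4 − 1·(-2)) + (1·3 − 3·4) + (3·(-2) − (-4)·3)| = 17, so the area is 17/2.
Along each edge there are gcd(|Δx|,|Δy|)+1 lattice points, so counting each shared vertex once the boundary has gcd(5,6) + gcd(2,1) + gcd(7,5) = 1+1+1 = 3.
Scaling by 2 multiplies the area by 2² = 4 (so the new area is 34) and multiplies the boundary lattice-point count by 2, giving 6.
By Pick's theorem, the interior count of the dilated polygon is 34 − 6/2 + 1 = 32.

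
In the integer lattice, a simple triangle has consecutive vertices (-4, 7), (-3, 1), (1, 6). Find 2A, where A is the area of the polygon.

By the shoelace formula, twice the signed area is |((-4)·1 − (-3)·7) + ((-3)·6 − 1·1) + (1·7 − (-4)·6)| = 29, so the area is 14.5.

29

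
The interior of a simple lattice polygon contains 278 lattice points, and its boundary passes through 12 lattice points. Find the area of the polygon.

283

Pick's theorem states A = I + B/2 − 1, so A = 278 + 12/2 − 1 = 283.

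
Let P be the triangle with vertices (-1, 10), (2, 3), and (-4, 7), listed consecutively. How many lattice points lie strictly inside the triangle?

The shoelace formula gives twice the area as |((-1)·3 − 2·10) + (2·7 − (-4)·3) + ((-4)·10 − (-1)·7)| = 30, so the area is 15.
Along each edge there are gcd(|Δx|,|Δy|)+1 lattice points, so counting each shared vertex once the boundary has gcd(3,7) + gcd(6,4) + gcd(3,3) = 1+2+3 = 6.
Pick's theorem gives I = A − B/2 + 1 = 15 − 6/2 + 1 = 13.

13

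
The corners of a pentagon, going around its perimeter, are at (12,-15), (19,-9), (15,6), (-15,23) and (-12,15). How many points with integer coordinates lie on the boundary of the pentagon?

The number of boundary lattice points is Σ gcd(|Δx|,|Δy|) = gcd(7,6) + gcd(4,15) + gcd(30,17) + gcd(3,8) + gcd(24,30) = 1+1+1+1+6 = 10.

10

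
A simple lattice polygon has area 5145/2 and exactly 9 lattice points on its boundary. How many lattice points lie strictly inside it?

2569

Pick's theorem A = I + B/2 − 1 rearranges to I = A − B/2 + 1 = 5145/2 − 9/2 + 1 = 2569.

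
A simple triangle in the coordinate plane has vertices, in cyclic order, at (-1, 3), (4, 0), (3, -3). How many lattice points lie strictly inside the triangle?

8

The shoelace formula gives twice the area as |[(-1)·0 − 4·3] + [4·(-3) − 3·0] + [3·3 − (-1)·(-3)]| = 18, so the area is 9.
The number of boundary lattice points is Σ gcd(|Δx|,|Δy|) = gcd(5,3) + gcd(1,3) + gcd(4,6) = 1+1+2 = 4.
Pick's theorem gives I = A − B/2 + 1 = 9 − 4/2 + 1 = 8.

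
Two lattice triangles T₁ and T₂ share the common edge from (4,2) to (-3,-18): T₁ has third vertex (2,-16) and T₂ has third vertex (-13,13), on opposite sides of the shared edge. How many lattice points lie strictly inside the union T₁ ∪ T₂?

250

The union is the simple quadrilateral with vertices (4,2), (2,-16), (-3,-18), (-13,13) in order.
The shoelace formula gives twice the area as |(4·(-16) − 2·2) + (2·(-18) − (-3)·(-16)) + ((-3)·13 − (-13)·(-18)) + ((-13)·2 − 4·13)| = 503, so the area is 503/2.
Summing gcd(|Δx|,|Δy|) over the edges gives the boundary count: gcd(2,18) + gcd(5,2) + gcd(10,31) + gcd(17,11) = 2+1+1+1 = 5.
By Pick's theorem I = A − B/2 + 1 = 503/2 − 5/2 + 1 = 250.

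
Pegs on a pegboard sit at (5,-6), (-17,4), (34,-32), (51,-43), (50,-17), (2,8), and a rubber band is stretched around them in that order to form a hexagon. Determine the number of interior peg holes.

1077

The shoelace formula gives twice the area as |[5·4 − (-17)·(-6)] + [(-17)·(-32) − 34·4] + [34·(-43) − 51·(-32)] + [51·(-17) − 50·(-43)] + [50·8 − 2·(-17)] + [2·(-6) − 5·8]| = 2161, so the area is 1080.5.
Along each edge there are gcd(|Δx|,|Δy|)+1 lattice points, so counting each shared vertex once the boundary has gcd(22,10) + gcd(51,36) + gcd(17,11) + gcd(1,26) + gcd(48,25) + gcd(3,14) = 2+3+1+1+1+1 = 9.
By Pick's theorem A = I + B/2 − 1, so I = 1080.5 − 9/2 + 1 = 1077.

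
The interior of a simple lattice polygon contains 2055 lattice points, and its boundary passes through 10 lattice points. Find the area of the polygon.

2059

Pick's theorem states A = I + B/2 − 1, so A = 2055 + 10/2 − 1 = 2059.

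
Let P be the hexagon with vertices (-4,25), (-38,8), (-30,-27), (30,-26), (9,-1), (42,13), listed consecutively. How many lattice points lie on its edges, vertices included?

23

The number of boundary lattice points is Σ gcd(|Δx|,|Δy|) = gcd(34,17) + gcd(8,35) + gcd(60,1) + gcd(21,25) + gcd(33,14) + gcd(46,12) = 17+1+1+1+1+2 = 23.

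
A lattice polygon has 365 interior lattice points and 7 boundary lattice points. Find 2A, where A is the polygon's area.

735

By Pick's theorem, A = I + B/2 − 1 = 365 + 7/2 − 1 = 735/2.
Hence 2A = 735.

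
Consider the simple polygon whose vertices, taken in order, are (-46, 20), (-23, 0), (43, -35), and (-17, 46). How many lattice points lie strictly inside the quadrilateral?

2210

Using the shoelace formula, 2A = |((-46)·0 − (-23)·20) + ((-23)·(-35) − 43·0) + (43·46 − (-17)·(-35)) + ((-17)·20 − (-46)·46)| = 4424, so the area is 2212.
The number of boundary lattice points is Σ gcd(|Δx|,|Δy|) = gcd(23,20) + gcd(66,35) + gcd(60,81) + gcd(29,26) = 1+1+3+1 = 6.
By Pick's theorem A = I + B/2 − 1, so I = 2212 − 6/2 + 1 = 2210.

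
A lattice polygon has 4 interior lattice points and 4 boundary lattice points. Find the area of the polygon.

5

By Pick's theorem, A = I + B/2 − 1 = 4 + 4/2 − 1 = 5.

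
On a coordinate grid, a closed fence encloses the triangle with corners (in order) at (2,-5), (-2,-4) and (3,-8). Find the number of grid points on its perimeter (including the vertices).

Summing gcd(|Δx|,|Δy|) over the edges gives the boundary count: gcd(4,1) + gcd(5,4) + gcd(1,3) = 1+1+1 = 3.

3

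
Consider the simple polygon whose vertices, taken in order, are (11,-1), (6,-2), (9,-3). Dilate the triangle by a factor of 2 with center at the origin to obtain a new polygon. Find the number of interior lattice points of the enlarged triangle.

13

By the shoelace formula, twice the signed area is |(11·(-2) − 6·(-1)) + (6·(-3) − 9·(-2)) + (9·(-1) − 11·(-3))| = 8, so the area is 4.
The number of boundary lattice points is Σ gcd(|Δx|,|Δy|) = gcd(5,1) + gcd(3,1) + gcd(2,2) = 1+1+2 = 4.
Scaling by 2 multiplies the area by 2² = 4 (so the new area is 16) and multiplies the boundary lattice-point count by 2, giving 8.
By Pick's theorem, the interior count of the dilated polygon is 16 − 8/2 + 1 = 13.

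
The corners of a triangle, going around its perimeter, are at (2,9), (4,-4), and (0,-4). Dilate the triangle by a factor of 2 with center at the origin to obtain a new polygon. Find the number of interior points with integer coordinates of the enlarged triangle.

Using the shoelace formula, 2A = |(2·(-4) − 4·9) + (4·(-4) − 0·(-4)) + (0·9 − 2·(-4))| = 52, so the area is 26.
Summing gcd(|Δx|,|Δy|) over the edges gives the boundary count: gcd(2,13) + gcd(4,0) + gcd(2,13) = 1+4+1 = 6.
Scaling by 2 multiplies the area by 2² = 4 (so the new area is 104) and multiplies the boundary lattice-point count by 2, giving 12.
By Pick's theorem, the interior count of the dilated polygon is 104 − 12/2 + 1 = 99.

99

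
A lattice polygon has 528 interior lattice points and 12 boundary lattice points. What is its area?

Pick's theorem states A = I + B/2 − 1, so A = 528 + 12/2 − 1 = 533.

533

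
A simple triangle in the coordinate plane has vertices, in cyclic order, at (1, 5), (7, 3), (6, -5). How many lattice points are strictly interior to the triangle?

22

Using the shoelace formula, 2A = |(1·3 − 7·5) + (7·(-5) − 6·3) + (6·5 − 1·(-5))| = 50, so the area is 25.
The number of boundary lattice points is Σ gcd(|Δx|,|Δy|) = gcd(6,2) + gcd(1,8) + gcd(5,10) = 2+1+5 = 8.
Pick's theorem gives I = A − B/2 + 1 = 25 − 8/2 + 1 = 22.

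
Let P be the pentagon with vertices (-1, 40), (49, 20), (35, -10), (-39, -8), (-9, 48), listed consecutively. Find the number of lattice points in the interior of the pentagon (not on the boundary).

3037

Using the shoelace formula, 2A = |((-1)·20 − 49·40) + (49·(-10) − 35·20) + (35·(-8) − (-39)·(-10)) + ((-39)·48 − (-9)·(-8)) + ((-9)·40 − (-1)·48)| = 6096, so the area is 3048.
Summing gcd(|Δx|,|Δy|) over the edges gives the boundary count: gcd(50,20) + gcd(14,30) + gcd(74,2) + gcd(30,56) + gcd(8,8) = 10+2+2+2+8 = 24.
By Pick's theorem A = I + B/2 − 1, so I = 3048 − 24/2 + 1 = 3037.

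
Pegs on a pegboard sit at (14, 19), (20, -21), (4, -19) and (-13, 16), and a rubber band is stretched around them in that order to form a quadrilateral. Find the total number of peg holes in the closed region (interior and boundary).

817

By the shoelace formula, twice the signed area is |(14·(-21) − 20·19) + (20·(-19) − 4·(-21)) + (4·16 − (-13)·(-19)) + ((-13)·19 − 14·16)| = 1624, so the area is 812.
The number of boundary lattice points is Σ gcd(|Δx|,|Δy|) = gcd(6,40) + gcd(16,2) + gcd(17,35) + gcd(27,3) = 2+2+1+3 = 8.
Pick's theorem gives I = A − B/2 + 1 = 812 − 8/2 + 1 = 809, so the closed region contains I + B = 809 + 8 = 817 lattice points.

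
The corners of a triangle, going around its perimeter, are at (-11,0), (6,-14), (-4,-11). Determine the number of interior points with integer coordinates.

The shoelace formula gives twice the area as |((-11)·(-14) − 6·0) + (6·(-11) − (-4)·(-14)) + ((-4)·0 − (-11)·(-11))| = 89, so the area is 44.5.
The number of boundary lattice points is Σ gcd(|Δx|,|Δy|) = gcd(17,14) + gcd(10,3) + gcd(7,11) = 1+1+1 = 3.
Pick's theorem gives I = A − B/2 + 1 = 44.5 − 3/2 + 1 = 44.

44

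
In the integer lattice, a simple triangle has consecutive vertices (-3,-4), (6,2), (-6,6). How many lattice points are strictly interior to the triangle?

The shoelace formula gives twice the area as |[(-3)·2 − 6·(-4)] + [6·6 − (-6)·2] + [(-6)·(-4) − (-3)·6]| = 108, so the area is 54.
Along each edge there are gcd(|Δx|,|Δy|)+1 lattice points, so counting each shared vertex once the boundary has gcd(9,6) + gcd(12,4) + gcd(3,10) = 3+4+1 = 8.
Pick's theorem gives I = A − B/2 + 1 = 54 − 8/2 + 1 = 51.

51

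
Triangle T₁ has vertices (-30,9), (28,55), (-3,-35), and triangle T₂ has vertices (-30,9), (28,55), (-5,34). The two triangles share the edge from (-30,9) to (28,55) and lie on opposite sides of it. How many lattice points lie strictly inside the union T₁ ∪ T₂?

2033

The union is the simple quadrilateral with vertices (-30,9), (-3,-35), (28,55), (-5,34) in order.
The shoelace formula gives twice the area as |[(-30)·(-35) − (-3)·9] + [(-3)·55 − 28·(-35)] + [28·34 − (-5)·55] + [(-5)·9 − (-30)·34]| = 4094, so the area is 2047.
Summing gcd(|Δx|,|Δy|) over the edges gives the boundary count: gcd(27,44) + gcd(31,90) + gcd(33,21) + gcd(25,25) = 1+1+3+25 = 30.
By Pick's theorem I = A − B/2 + 1 = 2047 − 30/2 + 1 = 2033.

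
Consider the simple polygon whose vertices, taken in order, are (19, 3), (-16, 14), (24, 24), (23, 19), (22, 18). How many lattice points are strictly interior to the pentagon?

Using the shoelace formula, 2A = |[19·14 − (-16)·3] + [(-16)·24 − 24·14] + [24·19 − 23·24] + [23·18 − 22·19] + [22·3 − 19·18]| = 782, so the area is 391.
The number of boundary lattice points is Σ gcd(|Δx|,|Δy|) = gcd(35,11) + gcd(40,10) + gcd(1,5) + gcd(1,1) + gcd(3,15) = 1+10+1+1+3 = 16.
Pick's theorem gives I = A − B/2 + 1 = 391 − 16/2 + 1 = 384.

384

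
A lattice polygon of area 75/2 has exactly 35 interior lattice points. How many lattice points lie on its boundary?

7

Pick's theorem gives A = I + B/2 − 1, so B = 2(A − I + 1) = 2(75/2 − 35 + 1) = 7.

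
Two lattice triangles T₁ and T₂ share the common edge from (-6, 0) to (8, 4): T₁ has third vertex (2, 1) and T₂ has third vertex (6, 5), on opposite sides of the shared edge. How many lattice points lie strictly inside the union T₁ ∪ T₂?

The union is the simple quadrilateral with vertices (-6, 0), (2, 1), (8, 4), (6, 5) in order.
By the shoelace formula, twice the signed area is |[(-6)·1 − 2·0] + [2·4 − 8·1] + [8·5 − 6·4] + [6·0 − (-6)·5]| = 40, so the area is 20.
Summing gcd(|Δx|,|Δy|) over the edges gives the boundary count: gcd(8,1) + gcd(6,3) + gcd(2,1) + gcd(12,5) = 1+3+1+1 = 6.
By Pick's theorem I = A − B/2 + 1 = 20 − 6/2 + 1 = 18.

18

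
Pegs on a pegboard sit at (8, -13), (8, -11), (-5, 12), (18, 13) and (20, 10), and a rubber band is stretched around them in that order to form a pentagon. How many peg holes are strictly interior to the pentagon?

320

The shoelace formula gives twice the area as |[8·(-11) − 8·(-13)] + [8·12 − (-5)·(-11)] + [(-5)·13 − 18·12] + [18·10 − 20·13] + [20·(-13) − 8·10]| = 644, so the area is 322.
Along each edge there are gcd(|Δx|,|Δy|)+1 lattice points, so counting each shared vertex once the boundary has gcd(0,2) + gcd(13,23) + gcd(23,1) + gcd(2,3) + gcd(12,23) = 2+1+1+1+1 = 6.
By Pick's theorem A = I + B/2 − 1, so I = 322 − 6/2 + 1 = 320.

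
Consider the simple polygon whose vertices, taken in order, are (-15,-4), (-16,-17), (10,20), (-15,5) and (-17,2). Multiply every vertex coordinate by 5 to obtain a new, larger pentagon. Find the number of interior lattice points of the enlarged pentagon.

The shoelace formula gives twice the area as |[(-15)·(-17) − (-16)·(-4)] + [(-16)·20 − 10·(-17)] + [10·5 − (-15)·20] + [(-15)·2 − (-17)·5] + [(-17)·(-4) − (-15)·2]| = 544, so the area is 272.
Along each edge there are gcd(|Δx|,|Δy|)+1 lattice points, so counting each shared vertex once the boundary has gcd(1,13) + gcd(26,37) + gcd(25,15) + gcd(2,3) + gcd(2,6) = 1+1+5+1+2 = 10.
Scaling by 5 multiplies the area by 5² = 25 (so the new area is 6800) and multiplies the boundary lattice-point count by 5, giving 50.
By Pick's theorem, the interior count of the dilated polygon is 6800 − 50/2 + 1 = 6776.

6776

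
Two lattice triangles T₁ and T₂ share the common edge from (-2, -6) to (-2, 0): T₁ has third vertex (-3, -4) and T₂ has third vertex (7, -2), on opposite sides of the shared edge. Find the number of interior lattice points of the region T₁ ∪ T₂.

29

The union is the simple quadrilateral with vertices (-2, -6), (-3, -4), (-2, 0), (7, -2) in order.
By the shoelace formula, twice the signed area is |((-2)·(-4) − (-3)·(-6)) + ((-3)·0 − (-2)·(-4)) + ((-2)·(-2) − 7·0) + (7·(-6) − (-2)·(-2))| = 60, so the area is 30.
The number of boundary lattice points is Σ gcd(|Δx|,|Δy|) = gcd(1,2) + gcd(1,4) + gcd(9,2) + gcd(9,4) = 1+1+1+1 = 4.
By Pick's theorem I = A − B/2 + 1 = 30 − 4/2 + 1 = 29.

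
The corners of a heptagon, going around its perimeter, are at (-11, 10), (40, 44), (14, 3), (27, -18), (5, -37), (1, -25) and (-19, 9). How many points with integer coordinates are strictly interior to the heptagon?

Using the shoelace formula, 2A = |[(-11)·44 − 40·10] + [40·3 − 14·44] + [14·(-18) − 27·3] + [27·(-37) − 5·(-18)] + [5·(-25) − 1·(-37)] + [1·9 − (-19)·(-25)] + [(-19)·10 − (-11)·9]| = 3267, so the area is 1633.5.
Along each edge there are gcd(|Δx|,|Δy|)+1 lattice points, so counting each shared vertex once the boundary has gcd(51,34) + gcd(26,41) + gcd(13,21) + gcd(22,19) + gcd(4,12) + gcd(20,34) + gcd(8,1) = 17+1+1+1+4+2+1 = 27.
By Pick's theorem A = I + B/2 − 1, so I = 1633.5 − 27/2 + 1 = 1621.

1621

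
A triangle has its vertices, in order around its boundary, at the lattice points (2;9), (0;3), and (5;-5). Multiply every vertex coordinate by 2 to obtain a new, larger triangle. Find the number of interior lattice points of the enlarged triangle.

89

By the shoelace formula, twice the signed area is |[2·3 − 0·9] + [0·(-5) − 5·3] + [5·9 − 2·(-5)]| = 46, so the area is 23.
The number of boundary lattice points is Σ gcd(|Δx|,|Δy|) = gcd(2,6) + gcd(5,8) + gcd(3,14) = 2+1+1 = 4.
Scaling by 2 multiplies the area by 2² = 4 (so the new area is 92) and multiplies the boundary lattice-point count by 2, giving 8.
By Pick's theorem, the interior count of the dilated polygon is 92 − 8/2 + 1 = 89.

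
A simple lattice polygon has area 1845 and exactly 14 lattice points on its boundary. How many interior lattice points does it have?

From Pick's theorem, I = A − B/2 + 1 = 1845 − 14/2 + 1 = 1839.

1839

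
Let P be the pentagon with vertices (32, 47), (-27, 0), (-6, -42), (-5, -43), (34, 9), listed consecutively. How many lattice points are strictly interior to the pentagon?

By the shoelace formula, twice the signed area is |[32·0 − (-27)·47] + [(-27)·(-42) − (-6)·0] + [(-6)·(-43) − (-5)·(-42)] + [(-5)·9 − 34·(-43)] + [34·47 − 32·9]| = 5178, so the area is 2589.
Along each edge there are gcd(|Δx|,|Δy|)+1 lattice points, so counting each shared vertex once the boundary has gcd(59,47) + gcd(21,42) + gcd(1,1) + gcd(39,52) + gcd(2,38) = 1+21+1+13+2 = 38.
Pick's theorem gives I = A − B/2 + 1 = 2589 − 38/2 + 1 = 2571.

2571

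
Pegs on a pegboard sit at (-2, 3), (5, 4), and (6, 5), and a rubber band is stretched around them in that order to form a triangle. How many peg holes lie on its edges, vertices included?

4

Summing gcd(|Δx|,|Δy|) over the edges gives the boundary count: gcd(7,1) + gcd(1,1) + gcd(8,2) = 1+1+2 = 4.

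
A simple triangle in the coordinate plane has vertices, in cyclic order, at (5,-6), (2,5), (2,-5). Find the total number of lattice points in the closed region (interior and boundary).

By the shoelace formula, twice the signed area is |(5·5 − 2·(-6)) + (2·(-5) − 2·5) + (2·(-6) − 5·(-5))| = 30, so the area is 15.
Summing gcd(|Δx|,|Δy|) over the edges gives the boundary count: gcd(3,11) + gcd(0,10) + gcd(3,1) = 1+10+1 = 12.
Pick's theorem gives I = A − B/2 + 1 = 15 − 12/2 + 1 = 10, so the closed region contains I + B = 10 + 12 = 22 lattice points.

22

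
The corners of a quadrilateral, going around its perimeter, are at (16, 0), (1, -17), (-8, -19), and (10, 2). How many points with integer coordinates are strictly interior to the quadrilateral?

140

The shoelace formula gives twice the area as |[16·(-17) − 1·0] + [1·(-19) − (-8)·(-17)] + [(-8)·2 − 10·(-19)] + [10·0 − 16·2]| = 285, so the area is 142.5.
Summing gcd(|Δx|,|Δy|) over the edges gives the boundary count: gcd(15,17) + gcd(9,2) + gcd(18,21) + gcd(6,2) = 1+1+3+2 = 7.
By Pick's theorem A = I + B/2 − 1, so I = 142.5 − 7/2 + 1 = 140.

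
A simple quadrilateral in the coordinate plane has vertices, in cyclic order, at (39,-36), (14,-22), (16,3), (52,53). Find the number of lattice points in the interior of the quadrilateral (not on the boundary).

1602

By the shoelace formula, twice the signed area is |[39·(-22) − 14·(-36)] + [14·3 − 16·(-22)] + [16·53 − 52·3] + [52·(-36) − 39·53]| = 3207, so the area is 1603.5.
Summing gcd(|Δx|,|Δy|) over the edges gives the boundary count: gcd(25,14) + gcd(2,25) + gcd(36,50) + gcd(13,89) = 1+1+2+1 = 5.
Pick's theorem gives I = A − B/2 + 1 = 1603.5 − 5/2 + 1 = 1602.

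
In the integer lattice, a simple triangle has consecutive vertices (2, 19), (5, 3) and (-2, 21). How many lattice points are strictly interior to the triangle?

The shoelace formula gives twice the area as |(2·3 − 5·19) + (5·21 − (-2)·3) + ((-2)·19 − 2·21)| = 58, so the area is 29.
Along each edge there are gcd(|Δx|,|Δy|)+1 lattice points, so counting each shared vertex once the boundary has gcd(3,16) + gcd(7,18) + gcd(4,2) = 1+1+2 = 4.
By Pick's theorem A = I + B/2 − 1, so I = 29 − 4/2 + 1 = 28.

28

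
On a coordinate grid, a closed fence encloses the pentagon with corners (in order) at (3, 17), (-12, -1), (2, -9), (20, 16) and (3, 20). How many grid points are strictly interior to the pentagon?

By the shoelace formula, twice the signed area is |[3·(-1) − (-12)·17] + [(-12)·(-9) − 2·(-1)] + [2·16 − 20·(-9)] + [20·20 − 3·16] + [3·17 − 3·20]| = 866, so the area is 433.
Summing gcd(|Δx|,|Δy|) over the edges gives the boundary count: gcd(15,18) + gcd(14,8) + gcd(18,25) + gcd(17,4) + gcd(0,3) = 3+2+1+1+3 = 10.
By Pick's theorem A = I + B/2 − 1, so I = 433 − 10/2 + 1 = 429.

429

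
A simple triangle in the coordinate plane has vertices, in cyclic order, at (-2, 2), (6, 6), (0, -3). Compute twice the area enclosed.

Using the shoelace formula, 2A = |[(-2)·6 − 6·2] + [6·(-3) − 0·6] + [0·2 − (-2)·(-3)]| = 48, so the area is 24.

48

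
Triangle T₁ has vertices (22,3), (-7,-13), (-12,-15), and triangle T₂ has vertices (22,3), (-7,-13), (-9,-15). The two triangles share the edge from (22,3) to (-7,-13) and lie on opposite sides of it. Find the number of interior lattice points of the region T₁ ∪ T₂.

22

The union is the simple quadrilateral with vertices (22,3), (-12,-15), (-7,-13), (-9,-15) in order.
The shoelace formula gives twice the area as |(22·(-15) − (-12)·3) + ((-12)·(-13) − (-7)·(-15)) + ((-7)·(-15) − (-9)·(-13)) + ((-9)·3 − 22·(-15))| = 48, so the area is 24.
The number of boundary lattice points is Σ gcd(|Δx|,|Δy|) = gcd(34,18) + gcd(5,2) + gcd(2,2) + gcd(31,18) = 2+1+2+1 = 6.
By Pick's theorem I = A − B/2 + 1 = 24 − 6/2 + 1 = 22.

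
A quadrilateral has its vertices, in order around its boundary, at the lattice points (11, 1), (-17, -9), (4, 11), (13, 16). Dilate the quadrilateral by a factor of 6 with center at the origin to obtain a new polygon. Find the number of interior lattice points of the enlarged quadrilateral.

8536

The shoelace formula gives twice the area as |[11·(-9) − (-17)·1] + [(-17)·11 − 4·(-9)] + [4·16 − 13·11] + [13·1 − 11·16]| = 475, so the area is 475/2.
The number of boundary lattice points is Σ gcd(|Δx|,|Δy|) = gcd(28,10) + gcd(21,20) + gcd(9,5) + gcd(2,15) = 2+1+1+1 = 5.
Scaling by 6 multiplies the area by 6² = 36 (so the new area is 8550) and multiplies the boundary lattice-point count by 6, giving 30.
By Pick's theorem, the interior count of the dilated polygon is 8550 − 30/2 + 1 = 8536.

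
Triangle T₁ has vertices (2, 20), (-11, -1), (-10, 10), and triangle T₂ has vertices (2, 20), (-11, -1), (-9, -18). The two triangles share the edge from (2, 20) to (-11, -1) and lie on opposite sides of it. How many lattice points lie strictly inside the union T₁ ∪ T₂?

191

The union is the simple quadrilateral with vertices (2, 20), (-10, 10), (-11, -1), (-9, -18) in order.
By the shoelace formula, twice the signed area is |[2·10 − (-10)·20] + [(-10)·(-1) − (-11)·10] + [(-11)·(-18) − (-9)·(-1)] + [(-9)·20 − 2·(-18)]| = 385, so the area is 192.5.
Summing gcd(|Δx|,|Δy|) over the edges gives the boundary count: gcd(12,10) + gcd(1,11) + gcd(2,17) + gcd(11,38) = 2+1+1+1 = 5.
By Pick's theorem I = A − B/2 + 1 = 192.5 − 5/2 + 1 = 191.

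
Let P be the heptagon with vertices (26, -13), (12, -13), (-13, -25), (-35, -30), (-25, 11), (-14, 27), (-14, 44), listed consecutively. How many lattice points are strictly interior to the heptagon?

By the shoelace formula, twice the signed area is |[26·(-13) − 12·(-13)] + [12·(-25) − (-13)·(-13)] + [(-13)·(-30) − (-35)·(-25)] + [(-35)·11 − (-25)·(-30)] + [(-25)·27 − (-14)·11] + [(-14)·44 − (-14)·27] + [(-14)·(-13) − 26·44]| = 3992, so the area is 1996.
Summing gcd(|Δx|,|Δy|) over the edges gives the boundary count: gcd(14,0) + gcd(25,12) + gcd(22,5) + gcd(10,41) + gcd(11,16) + gcd(0,17) + gcd(40,57) = 14+1+1+1+1+17+1 = 36.
By Pick's theorem A = I + B/2 − 1, so I = 1996 − 36/2 + 1 = 1979.

1979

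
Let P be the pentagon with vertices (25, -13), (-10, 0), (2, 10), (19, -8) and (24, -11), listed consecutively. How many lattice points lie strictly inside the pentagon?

Using the shoelace formula, 2A = |[25·0 − (-10)·(-13)] + [(-10)·10 − 2·0] + [2·(-8) − 19·10] + [19·(-11) − 24·(-8)] + [24·(-13) − 25·(-11)]| = 490, so the area is 245.
The number of boundary lattice points is Σ gcd(|Δx|,|Δy|) = gcd(35,13) + gcd(12,10) + gcd(17,18) + gcd(5,3) + gcd(1,2) = 1+2+1+1+1 = 6.
Pick's theorem gives I = A − B/2 + 1 = 245 − 6/2 + 1 = 243.

243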